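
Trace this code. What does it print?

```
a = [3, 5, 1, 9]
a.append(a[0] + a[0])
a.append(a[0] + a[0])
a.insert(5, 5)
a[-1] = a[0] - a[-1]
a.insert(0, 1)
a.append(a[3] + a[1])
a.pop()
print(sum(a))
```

append a[0]+a[0] = 3+3 = 6 → [3, 5, 1, 9, 6]
append a[0]+a[0] = 3+3 = 6 → [3, 5, 1, 9, 6, 6]
insert 5 at 5 → [3, 5, 1, 9, 6, 5, 6]
a[-1] = a[0]-a[-1] = 3-6 = -3 → [3, 5, 1, 9, 6, 5, -3]
insert 1 at 0 → [1, 3, 5, 1, 9, 6, 5, -3]
append a[3]+a[1] = 1+3 = 4 → [1, 3, 5, 1, 9, 6, 5, -3, 4]
pop() removes 4 → [1, 3, 5, 1, 9, 6, 5, -3]
sum = 27

27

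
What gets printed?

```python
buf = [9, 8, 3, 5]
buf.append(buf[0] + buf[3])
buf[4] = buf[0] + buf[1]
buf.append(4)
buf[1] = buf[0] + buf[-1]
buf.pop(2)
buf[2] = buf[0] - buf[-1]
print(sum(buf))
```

append buf[0]+buf[3] = 9+5 = 14 → [9, 8, 3, 5, 14]
buf[4] = buf[0]+buf[1] = 9+8 = 17 → [9, 8, 3, 5, 17]
append 4 → [9, 8, 3, 5, 17, 4]
buf[1] = buf[0]+buf[-1] = 9+4 = 13 → [9, 13, 3, 5, 17, 4]
pop(2) removes 3 → [9, 13, 5, 17, 4]
buf[2] = buf[0]-buf[-1] = 9-4 = 5 → [9, 13, 5, 17, 4]
sum = 48

48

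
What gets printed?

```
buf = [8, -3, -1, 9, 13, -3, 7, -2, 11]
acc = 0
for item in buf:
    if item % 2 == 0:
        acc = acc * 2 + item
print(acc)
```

14

item=8: even, acc = 0*2+8 = 8
item=-3: not even
item=-1: not even
item=9: not even
item=13: not even
item=-3: not even
item=7: not even
item=-2: even, acc = 8*2+(-2) = 14
item=11: not even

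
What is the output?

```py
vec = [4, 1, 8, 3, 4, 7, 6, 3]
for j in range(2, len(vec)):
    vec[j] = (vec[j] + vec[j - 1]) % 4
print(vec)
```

j=2: vec[2] = (8+1)%4 = 1 → [4, 1, 1, 3, 4, 7, 6, 3]
j=3: vec[3] = (3+1)%4 = 0 → [4, 1, 1, 0, 4, 7, 6, 3]
j=4: vec[4] = (4+0)%4 = 0 → [4, 1, 1, 0, 0, 7, 6, 3]
j=5: vec[5] = (7+0)%4 = 3 → [4, 1, 1, 0, 0, 3, 6, 3]
j=6: vec[6] = (6+3)%4 = 1 → [4, 1, 1, 0, 0, 3, 1, 3]
j=7: vec[7] = (3+1)%4 = 0 → [4, 1, 1, 0, 0, 3, 1, 0]

[4, 1, 1, 0, 0, 3, 1, 0]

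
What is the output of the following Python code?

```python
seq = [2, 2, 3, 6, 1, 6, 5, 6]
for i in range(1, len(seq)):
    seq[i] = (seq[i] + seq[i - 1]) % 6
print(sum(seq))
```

i=1: seq[1] = (2+2)%6 = 4 → [2, 4, 3, 6, 1, 6, 5, 6]
i=2: seq[2] = (3+4)%6 = 1 → [2, 4, 1, 6, 1, 6, 5, 6]
i=3: seq[3] = (6+1)%6 = 1 → [2, 4, 1, 1, 1, 6, 5, 6]
i=4: seq[4] = (1+1)%6 = 2 → [2, 4, 1, 1, 2, 6, 5, 6]
i=5: seq[5] = (6+2)%6 = 2 → [2, 4, 1, 1, 2, 2, 5, 6]
i=6: seq[6] = (5+2)%6 = 1 → [2, 4, 1, 1, 2, 2, 1, 6]
i=7: seq[7] = (6+1)%6 = 1 → [2, 4, 1, 1, 2, 2, 1, 1]
sum = 14

14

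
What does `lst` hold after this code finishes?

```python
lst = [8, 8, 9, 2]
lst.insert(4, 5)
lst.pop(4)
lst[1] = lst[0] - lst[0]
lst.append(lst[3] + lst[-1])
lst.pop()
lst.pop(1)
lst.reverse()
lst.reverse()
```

insert 5 at 4 → [8, 8, 9, 2, 5]
pop(4) removes 5 → [8, 8, 9, 2]
lst[1] = lst[0]-lst[0] = 8-8 = 0 → [8, 0, 9, 2]
append lst[3]+lst[-1] = 2+2 = 4 → [8, 0, 9, 2, 4]
pop() removes 4 → [8, 0, 9, 2]
pop(1) removes 0 → [8, 9, 2]
reverse → [2, 9, 8]
reverse → [8, 9, 2]

[8, 9, 2]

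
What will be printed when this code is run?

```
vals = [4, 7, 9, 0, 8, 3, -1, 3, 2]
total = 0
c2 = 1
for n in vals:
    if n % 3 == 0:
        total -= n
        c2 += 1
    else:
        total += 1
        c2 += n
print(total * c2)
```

n=4: not %3==0, total = 0+1 = 1; c2=5
n=7: not %3==0, total = 1+1 = 2; c2=12
n=9: %3==0, total = 2-9 = -7; c2=13
n=0: %3==0, total = (-7)-0 = -7; c2=14
n=8: not %3==0, total = (-7)+1 = -6; c2=22
n=3: %3==0, total = (-6)-3 = -9; c2=23
n=-1: not %3==0, total = (-9)+1 = -8; c2=22
n=3: %3==0, total = (-8)-3 = -11; c2=23
n=2: not %3==0, total = (-11)+1 = -10; c2=25
total*c2 = (-10)*25 = -250

-250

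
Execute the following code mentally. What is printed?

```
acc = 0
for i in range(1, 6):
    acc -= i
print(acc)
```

-15

i=1: acc = 0-1 = -1
i=2: acc = (-1)-2 = -3
i=3: acc = (-3)-3 = -6
i=4: acc = (-6)-4 = -10
i=5: acc = (-10)-5 = -15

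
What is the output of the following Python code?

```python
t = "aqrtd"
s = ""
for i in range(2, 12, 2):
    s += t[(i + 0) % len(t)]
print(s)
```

i=2: add t[2]='r' → 'r'
i=4: add t[4]='d' → 'rd'
i=6: add t[1]='q' → 'rdq'
i=8: add t[3]='t' → 'rdqt'
i=10: add t[0]='a' → 'rdqta'

rdqta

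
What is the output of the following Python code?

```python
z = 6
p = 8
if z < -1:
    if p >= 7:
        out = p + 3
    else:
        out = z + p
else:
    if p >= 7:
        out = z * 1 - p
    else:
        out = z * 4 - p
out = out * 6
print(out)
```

z=6, p=8
z < -1 is False; p >= 7 is True
→ out = z * 1 - p = -2
out = (-2)*6 = -12

-12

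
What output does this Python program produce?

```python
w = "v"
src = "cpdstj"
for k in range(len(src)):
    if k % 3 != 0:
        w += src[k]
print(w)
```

k=0: skip
k=1: add 'p' → 'vp'
k=2: add 'd' → 'vpd'
k=3: skip
k=4: add 't' → 'vpdt'
k=5: add 'j' → 'vpdtj'

vpdtj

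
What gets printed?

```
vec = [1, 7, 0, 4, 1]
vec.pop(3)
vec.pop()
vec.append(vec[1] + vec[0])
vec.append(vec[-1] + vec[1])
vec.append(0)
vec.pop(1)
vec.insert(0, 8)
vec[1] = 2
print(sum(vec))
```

pop(3) removes 4 → [1, 7, 0, 1]
pop() removes 1 → [1, 7, 0]
append vec[1]+vec[0] = 7+1 = 8 → [1, 7, 0, 8]
append vec[-1]+vec[1] = 8+7 = 15 → [1, 7, 0, 8, 15]
append 0 → [1, 7, 0, 8, 15, 0]
pop(1) removes 7 → [1, 0, 8, 15, 0]
insert 8 at 0 → [8, 1, 0, 8, 15, 0]
vec[1] = 2 → [8, 2, 0, 8, 15, 0]
sum = 33

33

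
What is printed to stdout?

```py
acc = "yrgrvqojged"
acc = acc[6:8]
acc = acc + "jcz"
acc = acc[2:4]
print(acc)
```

jc

slice [6:8] → 'oj'
+ 'jcz' → 'ojjcz'
slice [2:4] → 'jc'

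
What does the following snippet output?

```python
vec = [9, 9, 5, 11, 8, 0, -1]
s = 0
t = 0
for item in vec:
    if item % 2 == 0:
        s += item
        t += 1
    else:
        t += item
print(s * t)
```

280

item=9: not even; t=9
item=9: not even; t=18
item=5: not even; t=23
item=11: not even; t=34
item=8: even, s = 0+8 = 8; t=35
item=0: even, s = 8+0 = 8; t=36
item=-1: not even; t=35
s*t = 8*35 = 280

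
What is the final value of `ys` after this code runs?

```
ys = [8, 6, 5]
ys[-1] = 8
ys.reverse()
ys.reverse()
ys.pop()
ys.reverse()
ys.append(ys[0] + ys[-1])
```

ys[-1] = 8 → [8, 6, 8]
reverse → [8, 6, 8]
reverse → [8, 6, 8]
pop() removes 8 → [8, 6]
reverse → [6, 8]
append ys[0]+ys[-1] = 6+8 = 14 → [6, 8, 14]

[6, 8, 14]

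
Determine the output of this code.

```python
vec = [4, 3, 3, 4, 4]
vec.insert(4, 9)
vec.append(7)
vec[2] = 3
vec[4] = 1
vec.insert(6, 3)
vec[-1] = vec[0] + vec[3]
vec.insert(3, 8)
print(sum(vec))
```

insert 9 at 4 → [4, 3, 3, 4, 9, 4]
append 7 → [4, 3, 3, 4, 9, 4, 7]
vec[2] = 3 → [4, 3, 3, 4, 9, 4, 7]
vec[4] = 1 → [4, 3, 3, 4, 1, 4, 7]
insert 3 at 6 → [4, 3, 3, 4, 1, 4, 3, 7]
vec[-1] = vec[0]+vec[3] = 4+4 = 8 → [4, 3, 3, 4, 1, 4, 3, 8]
insert 8 at 3 → [4, 3, 3, 8, 4, 1, 4, 3, 8]
sum = 38

38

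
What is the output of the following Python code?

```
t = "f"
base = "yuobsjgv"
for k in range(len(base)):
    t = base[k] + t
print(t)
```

k=0: prepend 'y' → 'yf'
k=1: prepend 'u' → 'uyf'
k=2: prepend 'o' → 'ouyf'
k=3: prepend 'b' → 'bouyf'
k=4: prepend 's' → 'sbouyf'
k=5: prepend 'j' → 'jsbouyf'
k=6: prepend 'g' → 'gjsbouyf'
k=7: prepend 'v' → 'vgjsbouyf'

vgjsbouyf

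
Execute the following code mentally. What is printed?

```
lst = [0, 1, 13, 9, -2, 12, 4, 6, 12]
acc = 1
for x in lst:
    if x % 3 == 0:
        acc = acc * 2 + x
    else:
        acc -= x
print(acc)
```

-48

x=0: %3==0, acc = 1*2+0 = 2
x=1: not %3==0, acc = 2-1 = 1
x=13: not %3==0, acc = 1-13 = -12
x=9: %3==0, acc = (-12)*2+9 = -15
x=-2: not %3==0, acc = (-15)-(-2) = -13
x=12: %3==0, acc = (-13)*2+12 = -14
x=4: not %3==0, acc = (-14)-4 = -18
x=6: %3==0, acc = (-18)*2+6 = -30
x=12: %3==0, acc = (-30)*2+12 = -48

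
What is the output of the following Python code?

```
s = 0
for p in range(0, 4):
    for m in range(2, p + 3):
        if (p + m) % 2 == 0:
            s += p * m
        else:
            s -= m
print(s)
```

28

p=0,m=2: even sum, s = 0+0 = 0
p=1,m=2: odd sum, s = 0-2 = -2
p=1,m=3: even sum, s = (-2)+3 = 1
p=2,m=2: even sum, s = 1+4 = 5
p=2,m=3: odd sum, s = 5-3 = 2
p=2,m=4: even sum, s = 2+8 = 10
p=3,m=2: odd sum, s = 10-2 = 8
p=3,m=3: even sum, s = 8+9 = 17
p=3,m=4: odd sum, s = 17-4 = 13
p=3,m=5: even sum, s = 13+15 = 28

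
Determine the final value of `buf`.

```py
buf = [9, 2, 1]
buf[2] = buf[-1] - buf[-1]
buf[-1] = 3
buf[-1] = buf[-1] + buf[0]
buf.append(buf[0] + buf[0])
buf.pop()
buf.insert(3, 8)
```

buf[2] = buf[-1]-buf[-1] = 1-1 = 0 → [9, 2, 0]
buf[-1] = 3 → [9, 2, 3]
buf[-1] = buf[-1]+buf[0] = 3+9 = 12 → [9, 2, 12]
append buf[0]+buf[0] = 9+9 = 18 → [9, 2, 12, 18]
pop() removes 18 → [9, 2, 12]
insert 8 at 3 → [9, 2, 12, 8]

[9, 2, 12, 8]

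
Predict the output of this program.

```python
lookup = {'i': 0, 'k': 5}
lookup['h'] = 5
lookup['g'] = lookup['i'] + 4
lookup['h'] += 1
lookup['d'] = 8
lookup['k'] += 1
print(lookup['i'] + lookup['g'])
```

lookup['h'] = 5 → {'i': 0, 'k': 5, 'h': 5}
lookup['g'] = lookup['i']+4 = 4 → {'i': 0, 'k': 5, 'h': 5, 'g': 4}
lookup['h'] = 5+1 = 6 → {'i': 0, 'k': 5, 'h': 6, 'g': 4}
lookup['d'] = 8 → {'i': 0, 'k': 5, 'h': 6, 'g': 4, 'd': 8}
lookup['k'] = 5+1 = 6 → {'i': 0, 'k': 6, 'h': 6, 'g': 4, 'd': 8}
lookup['i']+lookup['g'] = 0+4 = 4

4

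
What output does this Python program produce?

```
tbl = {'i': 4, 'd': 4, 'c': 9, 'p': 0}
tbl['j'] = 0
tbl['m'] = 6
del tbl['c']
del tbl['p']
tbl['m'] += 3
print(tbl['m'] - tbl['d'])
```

tbl['j'] = 0 → {'i': 4, 'd': 4, 'c': 9, 'p': 0, 'j': 0}
tbl['m'] = 6 → {'i': 4, 'd': 4, 'c': 9, 'p': 0, 'j': 0, 'm': 6}
del 'c' → {'i': 4, 'd': 4, 'p': 0, 'j': 0, 'm': 6}
del 'p' → {'i': 4, 'd': 4, 'j': 0, 'm': 6}
tbl['m'] = 6+3 = 9 → {'i': 4, 'd': 4, 'j': 0, 'm': 9}
tbl['m']-tbl['d'] = 9-4 = 5

5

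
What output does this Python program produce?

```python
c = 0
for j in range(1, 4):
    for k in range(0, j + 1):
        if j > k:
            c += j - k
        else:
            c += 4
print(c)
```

j=1,k=0: 1>0, c = 0+1 = 1
j=1,k=1: not 1>1, c = 1+4 = 5
j=2,k=0: 2>0, c = 5+2 = 7
j=2,k=1: 2>1, c = 7+1 = 8
j=2,k=2: not 2>2, c = 8+4 = 12
j=3,k=0: 3>0, c = 12+3 = 15
j=3,k=1: 3>1, c = 15+2 = 17
j=3,k=2: 3>2, c = 17+1 = 18
j=3,k=3: not 3>3, c = 18+4 = 22

22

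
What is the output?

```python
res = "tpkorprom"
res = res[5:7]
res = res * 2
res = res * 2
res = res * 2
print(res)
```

prprprprprprprpr

slice [5:7] → 'pr'
repeat ×2 → 'prpr'
repeat ×2 → 'prprprpr'
repeat ×2 → 'prprprprprprprpr'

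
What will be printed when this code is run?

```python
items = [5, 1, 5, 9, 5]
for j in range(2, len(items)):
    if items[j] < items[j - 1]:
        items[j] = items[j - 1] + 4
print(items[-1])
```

13

j=2: 5>=1, unchanged → [5, 1, 5, 9, 5]
j=3: 9>=5, unchanged → [5, 1, 5, 9, 5]
j=4: 5<9, items[4] = 9+4 = 13 → [5, 1, 5, 9, 13]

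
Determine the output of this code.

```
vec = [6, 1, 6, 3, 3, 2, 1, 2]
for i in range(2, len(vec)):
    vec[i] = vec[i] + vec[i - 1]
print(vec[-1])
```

18

i=2: vec[2] = 6+1 = 7 → [6, 1, 7, 3, 3, 2, 1, 2]
i=3: vec[3] = 3+7 = 10 → [6, 1, 7, 10, 3, 2, 1, 2]
i=4: vec[4] = 3+10 = 13 → [6, 1, 7, 10, 13, 2, 1, 2]
i=5: vec[5] = 2+13 = 15 → [6, 1, 7, 10, 13, 15, 1, 2]
i=6: vec[6] = 1+15 = 16 → [6, 1, 7, 10, 13, 15, 16, 2]
i=7: vec[7] = 2+16 = 18 → [6, 1, 7, 10, 13, 15, 16, 18]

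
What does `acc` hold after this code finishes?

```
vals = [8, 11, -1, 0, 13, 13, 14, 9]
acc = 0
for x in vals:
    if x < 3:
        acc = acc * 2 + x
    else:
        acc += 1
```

10

x=8: not <3, acc = 0+1 = 1
x=11: not <3, acc = 1+1 = 2
x=-1: <3, acc = 2*2+(-1) = 3
x=0: <3, acc = 3*2+0 = 6
x=13: not <3, acc = 6+1 = 7
x=13: not <3, acc = 7+1 = 8
x=14: not <3, acc = 8+1 = 9
x=9: not <3, acc = 9+1 = 10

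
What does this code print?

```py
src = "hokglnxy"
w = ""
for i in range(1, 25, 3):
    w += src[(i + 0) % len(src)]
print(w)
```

olyknhgx

i=1: add src[1]='o' → 'o'
i=4: add src[4]='l' → 'ol'
i=7: add src[7]='y' → 'oly'
i=10: add src[2]='k' → 'olyk'
i=13: add src[5]='n' → 'olykn'
i=16: add src[0]='h' → 'olyknh'
i=19: add src[3]='g' → 'olyknhg'
i=22: add src[6]='x' → 'olyknhgx'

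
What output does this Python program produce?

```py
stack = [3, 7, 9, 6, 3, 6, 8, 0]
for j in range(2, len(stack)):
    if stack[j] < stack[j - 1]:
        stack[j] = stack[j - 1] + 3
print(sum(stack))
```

j=2: 9>=7, unchanged → [3, 7, 9, 6, 3, 6, 8, 0]
j=3: 6<9, stack[3] = 9+3 = 12 → [3, 7, 9, 12, 3, 6, 8, 0]
j=4: 3<12, stack[4] = 12+3 = 15 → [3, 7, 9, 12, 15, 6, 8, 0]
j=5: 6<15, stack[5] = 15+3 = 18 → [3, 7, 9, 12, 15, 18, 8, 0]
j=6: 8<18, stack[6] = 18+3 = 21 → [3, 7, 9, 12, 15, 18, 21, 0]
j=7: 0<21, stack[7] = 21+3 = 24 → [3, 7, 9, 12, 15, 18, 21, 24]
sum = 109

109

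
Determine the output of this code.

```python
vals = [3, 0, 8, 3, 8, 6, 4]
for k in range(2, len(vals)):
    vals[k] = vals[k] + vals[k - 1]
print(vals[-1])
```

k=2: vals[2] = 8+0 = 8 → [3, 0, 8, 3, 8, 6, 4]
k=3: vals[3] = 3+8 = 11 → [3, 0, 8, 11, 8, 6, 4]
k=4: vals[4] = 8+11 = 19 → [3, 0, 8, 11, 19, 6, 4]
k=5: vals[5] = 6+19 = 25 → [3, 0, 8, 11, 19, 25, 4]
k=6: vals[6] = 4+25 = 29 → [3, 0, 8, 11, 19, 25, 29]

29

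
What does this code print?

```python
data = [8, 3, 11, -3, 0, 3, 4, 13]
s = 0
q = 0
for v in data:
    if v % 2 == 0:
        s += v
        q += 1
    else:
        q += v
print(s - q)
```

-18

v=8: even, s = 0+8 = 8; q=1
v=3: not even; q=4
v=11: not even; q=15
v=-3: not even; q=12
v=0: even, s = 8+0 = 8; q=13
v=3: not even; q=16
v=4: even, s = 8+4 = 12; q=17
v=13: not even; q=30
s-q = 12-30 = -18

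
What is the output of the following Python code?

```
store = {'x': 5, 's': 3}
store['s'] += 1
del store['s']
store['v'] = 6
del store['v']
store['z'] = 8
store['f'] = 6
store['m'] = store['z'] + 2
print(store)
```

{'x': 5, 'z': 8, 'f': 6, 'm': 10}

store['s'] = 3+1 = 4 → {'x': 5, 's': 4}
del 's' → {'x': 5}
store['v'] = 6 → {'x': 5, 'v': 6}
del 'v' → {'x': 5}
store['z'] = 8 → {'x': 5, 'z': 8}
store['f'] = 6 → {'x': 5, 'z': 8, 'f': 6}
store['m'] = store['z']+2 = 10 → {'x': 5, 'z': 8, 'f': 6, 'm': 10}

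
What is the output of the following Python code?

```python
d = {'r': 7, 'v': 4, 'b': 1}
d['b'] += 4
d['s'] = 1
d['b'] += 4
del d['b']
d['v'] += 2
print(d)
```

{'r': 7, 'v': 6, 's': 1}

d['b'] = 1+4 = 5 → {'r': 7, 'v': 4, 'b': 5}
d['s'] = 1 → {'r': 7, 'v': 4, 'b': 5, 's': 1}
d['b'] = 5+4 = 9 → {'r': 7, 'v': 4, 'b': 9, 's': 1}
del 'b' → {'r': 7, 'v': 4, 's': 1}
d['v'] = 4+2 = 6 → {'r': 7, 'v': 6, 's': 1}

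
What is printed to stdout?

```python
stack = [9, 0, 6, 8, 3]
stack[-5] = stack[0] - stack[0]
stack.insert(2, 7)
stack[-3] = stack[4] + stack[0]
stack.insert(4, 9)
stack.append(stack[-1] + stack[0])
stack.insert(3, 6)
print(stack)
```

[0, 0, 7, 6, 8, 9, 8, 3, 3]

stack[-5] = stack[0]-stack[0] = 9-9 = 0 → [0, 0, 6, 8, 3]
insert 7 at 2 → [0, 0, 7, 6, 8, 3]
stack[-3] = stack[4]+stack[0] = 8+0 = 8 → [0, 0, 7, 8, 8, 3]
insert 9 at 4 → [0, 0, 7, 8, 9, 8, 3]
append stack[-1]+stack[0] = 3+0 = 3 → [0, 0, 7, 8, 9, 8, 3, 3]
insert 6 at 3 → [0, 0, 7, 6, 8, 9, 8, 3, 3]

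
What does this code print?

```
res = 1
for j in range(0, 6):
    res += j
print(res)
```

j=0: res = 1+0 = 1
j=1: res = 1+1 = 2
j=2: res = 2+2 = 4
j=3: res = 4+3 = 7
j=4: res = 7+4 = 11
j=5: res = 11+5 = 16

16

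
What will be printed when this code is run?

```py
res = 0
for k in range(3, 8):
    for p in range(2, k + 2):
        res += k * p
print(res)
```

k=3,p=2: res = 0+6 = 6
k=3,p=3: res = 6+9 = 15
k=3,p=4: res = 15+12 = 27
k=4,p=2: res = 27+8 = 35
k=4,p=3: res = 35+12 = 47
k=4,p=4: res = 47+16 = 63
k=4,p=5: res = 63+20 = 83
k=5,p=2: res = 83+10 = 93
k=5,p=3: res = 93+15 = 108
k=5,p=4: res = 108+20 = 128
k=5,p=5: res = 128+25 = 153
k=5,p=6: res = 153+30 = 183
k=6,p=2: res = 183+12 = 195
k=6,p=3: res = 195+18 = 213
k=6,p=4: res = 213+24 = 237
k=6,p=5: res = 237+30 = 267
k=6,p=6: res = 267+36 = 303
k=6,p=7: res = 303+42 = 345
k=7,p=2: res = 345+14 = 359
k=7,p=3: res = 359+21 = 380
k=7,p=4: res = 380+28 = 408
k=7,p=5: res = 408+35 = 443
k=7,p=6: res = 443+42 = 485
k=7,p=7: res = 485+49 = 534
k=7,p=8: res = 534+56 = 590

590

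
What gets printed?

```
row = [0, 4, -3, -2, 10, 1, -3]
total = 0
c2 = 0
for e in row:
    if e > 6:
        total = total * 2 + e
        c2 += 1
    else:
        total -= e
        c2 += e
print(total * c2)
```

e=0: not >6, total = 0-0 = 0; c2=0
e=4: not >6, total = 0-4 = -4; c2=4
e=-3: not >6, total = (-4)-(-3) = -1; c2=1
e=-2: not >6, total = (-1)-(-2) = 1; c2=-1
e=10: >6, total = 1*2+10 = 12; c2=0
e=1: not >6, total = 12-1 = 11; c2=1
e=-3: not >6, total = 11-(-3) = 14; c2=-2
total*c2 = 14*(-2) = -28

-28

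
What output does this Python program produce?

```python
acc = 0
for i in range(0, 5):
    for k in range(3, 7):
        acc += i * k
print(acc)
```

i=0,k=3: acc = 0+0 = 0
i=0,k=4: acc = 0+0 = 0
i=0,k=5: acc = 0+0 = 0
i=0,k=6: acc = 0+0 = 0
i=1,k=3: acc = 0+3 = 3
i=1,k=4: acc = 3+4 = 7
i=1,k=5: acc = 7+5 = 12
i=1,k=6: acc = 12+6 = 18
i=2,k=3: acc = 18+6 = 24
i=2,k=4: acc = 24+8 = 32
i=2,k=5: acc = 32+10 = 42
i=2,k=6: acc = 42+12 = 54
i=3,k=3: acc = 54+9 = 63
i=3,k=4: acc = 63+12 = 75
i=3,k=5: acc = 75+15 = 90
i=3,k=6: acc = 90+18 = 108
i=4,k=3: acc = 108+12 = 120
i=4,k=4: acc = 120+16 = 136
i=4,k=5: acc = 136+20 = 156
i=4,k=6: acc = 156+24 = 180

180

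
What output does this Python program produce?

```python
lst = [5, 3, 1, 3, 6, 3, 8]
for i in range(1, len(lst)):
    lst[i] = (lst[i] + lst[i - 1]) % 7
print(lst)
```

[5, 1, 2, 5, 4, 0, 1]

i=1: lst[1] = (3+5)%7 = 1 → [5, 1, 1, 3, 6, 3, 8]
i=2: lst[2] = (1+1)%7 = 2 → [5, 1, 2, 3, 6, 3, 8]
i=3: lst[3] = (3+2)%7 = 5 → [5, 1, 2, 5, 6, 3, 8]
i=4: lst[4] = (6+5)%7 = 4 → [5, 1, 2, 5, 4, 3, 8]
i=5: lst[5] = (3+4)%7 = 0 → [5, 1, 2, 5, 4, 0, 8]
i=6: lst[6] = (8+0)%7 = 1 → [5, 1, 2, 5, 4, 0, 1]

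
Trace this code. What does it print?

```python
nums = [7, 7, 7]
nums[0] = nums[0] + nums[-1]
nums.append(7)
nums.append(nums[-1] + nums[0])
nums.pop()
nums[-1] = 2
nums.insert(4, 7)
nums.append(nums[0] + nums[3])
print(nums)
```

nums[0] = nums[0]+nums[-1] = 7+7 = 14 → [14, 7, 7]
append 7 → [14, 7, 7, 7]
append nums[-1]+nums[0] = 7+14 = 21 → [14, 7, 7, 7, 21]
pop() removes 21 → [14, 7, 7, 7]
nums[-1] = 2 → [14, 7, 7, 2]
insert 7 at 4 → [14, 7, 7, 2, 7]
append nums[0]+nums[3] = 14+2 = 16 → [14, 7, 7, 2, 7, 16]

[14, 7, 7, 2, 7, 16]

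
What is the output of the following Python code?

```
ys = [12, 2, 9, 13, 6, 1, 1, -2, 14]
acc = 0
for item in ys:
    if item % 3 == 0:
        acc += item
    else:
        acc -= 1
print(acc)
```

21

item=12: %3==0, acc = 0+12 = 12
item=2: not %3==0, acc = 12-1 = 11
item=9: %3==0, acc = 11+9 = 20
item=13: not %3==0, acc = 20-1 = 19
item=6: %3==0, acc = 19+6 = 25
item=1: not %3==0, acc = 25-1 = 24
item=1: not %3==0, acc = 24-1 = 23
item=-2: not %3==0, acc = 23-1 = 22
item=14: not %3==0, acc = 22-1 = 21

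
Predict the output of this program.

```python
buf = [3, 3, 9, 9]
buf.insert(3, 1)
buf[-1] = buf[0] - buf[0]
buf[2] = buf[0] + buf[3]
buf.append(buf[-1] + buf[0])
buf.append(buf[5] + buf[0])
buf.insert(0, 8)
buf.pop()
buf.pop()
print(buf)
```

insert 1 at 3 → [3, 3, 9, 1, 9]
buf[-1] = buf[0]-buf[0] = 3-3 = 0 → [3, 3, 9, 1, 0]
buf[2] = buf[0]+buf[3] = 3+1 = 4 → [3, 3, 4, 1, 0]
append buf[-1]+buf[0] = 0+3 = 3 → [3, 3, 4, 1, 0, 3]
append buf[5]+buf[0] = 3+3 = 6 → [3, 3, 4, 1, 0, 3, 6]
insert 8 at 0 → [8, 3, 3, 4, 1, 0, 3, 6]
pop() removes 6 → [8, 3, 3, 4, 1, 0, 3]
pop() removes 3 → [8, 3, 3, 4, 1, 0]

[8, 3, 3, 4, 1, 0]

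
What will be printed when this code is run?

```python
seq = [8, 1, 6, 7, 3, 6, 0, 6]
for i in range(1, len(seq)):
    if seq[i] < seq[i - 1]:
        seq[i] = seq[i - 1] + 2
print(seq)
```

i=1: 1<8, seq[1] = 8+2 = 10 → [8, 10, 6, 7, 3, 6, 0, 6]
i=2: 6<10, seq[2] = 10+2 = 12 → [8, 10, 12, 7, 3, 6, 0, 6]
i=3: 7<12, seq[3] = 12+2 = 14 → [8, 10, 12, 14, 3, 6, 0, 6]
i=4: 3<14, seq[4] = 14+2 = 16 → [8, 10, 12, 14, 16, 6, 0, 6]
i=5: 6<16, seq[5] = 16+2 = 18 → [8, 10, 12, 14, 16, 18, 0, 6]
i=6: 0<18, seq[6] = 18+2 = 20 → [8, 10, 12, 14, 16, 18, 20, 6]
i=7: 6<20, seq[7] = 20+2 = 22 → [8, 10, 12, 14, 16, 18, 20, 22]

[8, 10, 12, 14, 16, 18, 20, 22]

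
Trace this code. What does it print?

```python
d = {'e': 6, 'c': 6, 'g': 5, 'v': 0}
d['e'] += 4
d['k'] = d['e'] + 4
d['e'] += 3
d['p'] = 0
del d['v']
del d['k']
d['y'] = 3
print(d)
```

{'e': 13, 'c': 6, 'g': 5, 'p': 0, 'y': 3}

d['e'] = 6+4 = 10 → {'e': 10, 'c': 6, 'g': 5, 'v': 0}
d['k'] = d['e']+4 = 14 → {'e': 10, 'c': 6, 'g': 5, 'v': 0, 'k': 14}
d['e'] = 10+3 = 13 → {'e': 13, 'c': 6, 'g': 5, 'v': 0, 'k': 14}
d['p'] = 0 → {'e': 13, 'c': 6, 'g': 5, 'v': 0, 'k': 14, 'p': 0}
del 'v' → {'e': 13, 'c': 6, 'g': 5, 'k': 14, 'p': 0}
del 'k' → {'e': 13, 'c': 6, 'g': 5, 'p': 0}
d['y'] = 3 → {'e': 13, 'c': 6, 'g': 5, 'p': 0, 'y': 3}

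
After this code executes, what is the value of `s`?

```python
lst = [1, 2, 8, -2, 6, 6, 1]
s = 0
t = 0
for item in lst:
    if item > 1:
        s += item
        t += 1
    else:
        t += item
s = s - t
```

18

item=1: not >1; t=1
item=2: >1, s = 0+2 = 2; t=2
item=8: >1, s = 2+8 = 10; t=3
item=-2: not >1; t=1
item=6: >1, s = 10+6 = 16; t=2
item=6: >1, s = 16+6 = 22; t=3
item=1: not >1; t=4
s-t = 22-4 = 18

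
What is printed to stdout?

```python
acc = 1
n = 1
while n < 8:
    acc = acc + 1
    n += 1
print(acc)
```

n=1: acc = 1+1 = 2
n=2: acc = 2+1 = 3
n=3: acc = 3+1 = 4
n=4: acc = 4+1 = 5
n=5: acc = 5+1 = 6
n=6: acc = 6+1 = 7
n=7: acc = 7+1 = 8

8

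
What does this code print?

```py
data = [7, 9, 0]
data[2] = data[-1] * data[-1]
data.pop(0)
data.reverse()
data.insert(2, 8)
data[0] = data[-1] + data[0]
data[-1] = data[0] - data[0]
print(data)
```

[8, 9, 0]

data[2] = data[-1]*data[-1] = 0*0 = 0 → [7, 9, 0]
pop(0) removes 7 → [9, 0]
reverse → [0, 9]
insert 8 at 2 → [0, 9, 8]
data[0] = data[-1]+data[0] = 8+0 = 8 → [8, 9, 8]
data[-1] = data[0]-data[0] = 8-8 = 0 → [8, 9, 0]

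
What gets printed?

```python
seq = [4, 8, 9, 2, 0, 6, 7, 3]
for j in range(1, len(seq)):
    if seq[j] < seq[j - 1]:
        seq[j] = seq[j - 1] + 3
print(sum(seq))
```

111

j=1: 8>=4, unchanged → [4, 8, 9, 2, 0, 6, 7, 3]
j=2: 9>=8, unchanged → [4, 8, 9, 2, 0, 6, 7, 3]
j=3: 2<9, seq[3] = 9+3 = 12 → [4, 8, 9, 12, 0, 6, 7, 3]
j=4: 0<12, seq[4] = 12+3 = 15 → [4, 8, 9, 12, 15, 6, 7, 3]
j=5: 6<15, seq[5] = 15+3 = 18 → [4, 8, 9, 12, 15, 18, 7, 3]
j=6: 7<18, seq[6] = 18+3 = 21 → [4, 8, 9, 12, 15, 18, 21, 3]
j=7: 3<21, seq[7] = 21+3 = 24 → [4, 8, 9, 12, 15, 18, 21, 24]
sum = 111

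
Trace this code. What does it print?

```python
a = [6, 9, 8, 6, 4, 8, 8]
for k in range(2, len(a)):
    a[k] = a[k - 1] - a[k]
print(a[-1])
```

k=2: a[2] = 9-8 = 1 → [6, 9, 1, 6, 4, 8, 8]
k=3: a[3] = 1-6 = -5 → [6, 9, 1, -5, 4, 8, 8]
k=4: a[4] = (-5)-4 = -9 → [6, 9, 1, -5, -9, 8, 8]
k=5: a[5] = (-9)-8 = -17 → [6, 9, 1, -5, -9, -17, 8]
k=6: a[6] = (-17)-8 = -25 → [6, 9, 1, -5, -9, -17, -25]

-25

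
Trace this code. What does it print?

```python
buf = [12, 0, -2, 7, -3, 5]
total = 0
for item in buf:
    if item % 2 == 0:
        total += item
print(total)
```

10

item=12: even, total = 0+12 = 12
item=0: even, total = 12+0 = 12
item=-2: even, total = 12+(-2) = 10
item=7: not even
item=-3: not even
item=5: not even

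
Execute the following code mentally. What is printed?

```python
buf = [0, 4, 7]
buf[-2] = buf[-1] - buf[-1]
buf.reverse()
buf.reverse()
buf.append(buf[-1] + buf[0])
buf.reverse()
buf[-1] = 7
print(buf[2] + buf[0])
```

buf[-2] = buf[-1]-buf[-1] = 7-7 = 0 → [0, 0, 7]
reverse → [7, 0, 0]
reverse → [0, 0, 7]
append buf[-1]+buf[0] = 7+0 = 7 → [0, 0, 7, 7]
reverse → [7, 7, 0, 0]
buf[-1] = 7 → [7, 7, 0, 7]
buf[2]+buf[0] = 0+7 = 7

7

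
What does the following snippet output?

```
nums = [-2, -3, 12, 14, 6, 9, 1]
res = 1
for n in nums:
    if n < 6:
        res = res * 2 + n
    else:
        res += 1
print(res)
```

3

n=-2: <6, res = 1*2+(-2) = 0
n=-3: <6, res = 0*2+(-3) = -3
n=12: not <6, res = (-3)+1 = -2
n=14: not <6, res = (-2)+1 = -1
n=6: not <6, res = (-1)+1 = 0
n=9: not <6, res = 0+1 = 1
n=1: <6, res = 1*2+1 = 3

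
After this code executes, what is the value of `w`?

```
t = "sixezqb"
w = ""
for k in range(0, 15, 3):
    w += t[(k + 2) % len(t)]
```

k=0: add t[2]='x' → 'x'
k=3: add t[5]='q' → 'xq'
k=6: add t[1]='i' → 'xqi'
k=9: add t[4]='z' → 'xqiz'
k=12: add t[0]='s' → 'xqizs'

'xqizs'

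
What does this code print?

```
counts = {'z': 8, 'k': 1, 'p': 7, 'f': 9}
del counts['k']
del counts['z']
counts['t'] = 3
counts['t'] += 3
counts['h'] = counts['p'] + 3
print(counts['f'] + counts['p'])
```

16

del 'k' → {'z': 8, 'p': 7, 'f': 9}
del 'z' → {'p': 7, 'f': 9}
counts['t'] = 3 → {'p': 7, 'f': 9, 't': 3}
counts['t'] = 3+3 = 6 → {'p': 7, 'f': 9, 't': 6}
counts['h'] = counts['p']+3 = 10 → {'p': 7, 'f': 9, 't': 6, 'h': 10}
counts['f']+counts['p'] = 9+7 = 16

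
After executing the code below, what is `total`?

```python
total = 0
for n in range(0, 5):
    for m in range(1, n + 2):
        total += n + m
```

n=0,m=1: total = 0+1 = 1
n=1,m=1: total = 1+2 = 3
n=1,m=2: total = 3+3 = 6
n=2,m=1: total = 6+3 = 9
n=2,m=2: total = 9+4 = 13
n=2,m=3: total = 13+5 = 18
n=3,m=1: total = 18+4 = 22
n=3,m=2: total = 22+5 = 27
n=3,m=3: total = 27+6 = 33
n=3,m=4: total = 33+7 = 40
n=4,m=1: total = 40+5 = 45
n=4,m=2: total = 45+6 = 51
n=4,m=3: total = 51+7 = 58
n=4,m=4: total = 58+8 = 66
n=4,m=5: total = 66+9 = 75

75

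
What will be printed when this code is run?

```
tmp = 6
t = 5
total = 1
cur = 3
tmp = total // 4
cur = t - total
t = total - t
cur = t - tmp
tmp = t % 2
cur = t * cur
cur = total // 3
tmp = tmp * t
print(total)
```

tmp = 1//4 = 0
cur = 5-1 = 4
t = 1-5 = -4
cur = (-4)-0 = -4
tmp = (-4)%2 = 0
cur = (-4)*(-4) = 16
cur = 1//3 = 0
tmp = 0*(-4) = 0

1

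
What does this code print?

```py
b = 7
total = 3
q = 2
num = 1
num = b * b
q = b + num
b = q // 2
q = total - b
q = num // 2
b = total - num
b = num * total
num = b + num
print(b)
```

num = 7*7 = 49
q = 7+49 = 56
b = 56//2 = 28
q = 3-28 = -25
q = 49//2 = 24
b = 3-49 = -46
b = 49*3 = 147
num = 147+49 = 196

147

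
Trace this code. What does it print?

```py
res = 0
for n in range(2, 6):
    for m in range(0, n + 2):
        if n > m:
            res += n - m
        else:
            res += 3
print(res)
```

58

n=2,m=0: 2>0, res = 0+2 = 2
n=2,m=1: 2>1, res = 2+1 = 3
n=2,m=2: not 2>2, res = 3+3 = 6
n=2,m=3: not 2>3, res = 6+3 = 9
n=3,m=0: 3>0, res = 9+3 = 12
n=3,m=1: 3>1, res = 12+2 = 14
n=3,m=2: 3>2, res = 14+1 = 15
n=3,m=3: not 3>3, res = 15+3 = 18
n=3,m=4: not 3>4, res = 18+3 = 21
n=4,m=0: 4>0, res = 21+4 = 25
n=4,m=1: 4>1, res = 25+3 = 28
n=4,m=2: 4>2, res = 28+2 = 30
n=4,m=3: 4>3, res = 30+1 = 31
n=4,m=4: not 4>4, res = 31+3 = 34
n=4,m=5: not 4>5, res = 34+3 = 37
n=5,m=0: 5>0, res = 37+5 = 42
n=5,m=1: 5>1, res = 42+4 = 46
n=5,m=2: 5>2, res = 46+3 = 49
n=5,m=3: 5>3, res = 49+2 = 51
n=5,m=4: 5>4, res = 51+1 = 52
n=5,m=5: not 5>5, res = 52+3 = 55
n=5,m=6: not 5>6, res = 55+3 = 58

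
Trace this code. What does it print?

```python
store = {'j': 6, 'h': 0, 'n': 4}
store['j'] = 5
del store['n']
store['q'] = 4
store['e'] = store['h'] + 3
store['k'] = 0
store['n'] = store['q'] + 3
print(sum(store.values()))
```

store['j'] = 5 → {'j': 5, 'h': 0, 'n': 4}
del 'n' → {'j': 5, 'h': 0}
store['q'] = 4 → {'j': 5, 'h': 0, 'q': 4}
store['e'] = store['h']+3 = 3 → {'j': 5, 'h': 0, 'q': 4, 'e': 3}
store['k'] = 0 → {'j': 5, 'h': 0, 'q': 4, 'e': 3, 'k': 0}
store['n'] = store['q']+3 = 7 → {'j': 5, 'h': 0, 'q': 4, 'e': 3, 'k': 0, 'n': 7}
sum of values = 19

19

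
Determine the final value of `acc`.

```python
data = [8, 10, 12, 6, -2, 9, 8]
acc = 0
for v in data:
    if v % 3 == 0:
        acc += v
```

v=8: not %3==0
v=10: not %3==0
v=12: %3==0, acc = 0+12 = 12
v=6: %3==0, acc = 12+6 = 18
v=-2: not %3==0
v=9: %3==0, acc = 18+9 = 27
v=8: not %3==0

27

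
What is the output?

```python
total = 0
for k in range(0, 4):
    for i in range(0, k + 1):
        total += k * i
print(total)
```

25

k=0,i=0: total = 0+0 = 0
k=1,i=0: total = 0+0 = 0
k=1,i=1: total = 0+1 = 1
k=2,i=0: total = 1+0 = 1
k=2,i=1: total = 1+2 = 3
k=2,i=2: total = 3+4 = 7
k=3,i=0: total = 7+0 = 7
k=3,i=1: total = 7+3 = 10
k=3,i=2: total = 10+6 = 16
k=3,i=3: total = 16+9 = 25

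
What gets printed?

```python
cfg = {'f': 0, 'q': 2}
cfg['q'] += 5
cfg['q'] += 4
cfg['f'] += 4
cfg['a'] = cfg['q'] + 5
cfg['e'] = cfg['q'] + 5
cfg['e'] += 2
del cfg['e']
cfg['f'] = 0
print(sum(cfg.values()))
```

27

cfg['q'] = 2+5 = 7 → {'f': 0, 'q': 7}
cfg['q'] = 7+4 = 11 → {'f': 0, 'q': 11}
cfg['f'] = 0+4 = 4 → {'f': 4, 'q': 11}
cfg['a'] = cfg['q']+5 = 16 → {'f': 4, 'q': 11, 'a': 16}
cfg['e'] = cfg['q']+5 = 16 → {'f': 4, 'q': 11, 'a': 16, 'e': 16}
cfg['e'] = 16+2 = 18 → {'f': 4, 'q': 11, 'a': 16, 'e': 18}
del 'e' → {'f': 4, 'q': 11, 'a': 16}
cfg['f'] = 0 → {'f': 0, 'q': 11, 'a': 16}
sum of values = 27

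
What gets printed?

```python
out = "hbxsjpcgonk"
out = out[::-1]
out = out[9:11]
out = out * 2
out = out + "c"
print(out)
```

bhbhc

reverse → 'knogcpjsxbh'
slice [9:11] → 'bh'
repeat ×2 → 'bhbh'
+ 'c' → 'bhbhc'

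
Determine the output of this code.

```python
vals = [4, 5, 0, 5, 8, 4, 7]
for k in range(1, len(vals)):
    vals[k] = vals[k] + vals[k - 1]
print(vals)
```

[4, 9, 9, 14, 22, 26, 33]

k=1: vals[1] = 5+4 = 9 → [4, 9, 0, 5, 8, 4, 7]
k=2: vals[2] = 0+9 = 9 → [4, 9, 9, 5, 8, 4, 7]
k=3: vals[3] = 5+9 = 14 → [4, 9, 9, 14, 8, 4, 7]
k=4: vals[4] = 8+14 = 22 → [4, 9, 9, 14, 22, 4, 7]
k=5: vals[5] = 4+22 = 26 → [4, 9, 9, 14, 22, 26, 7]
k=6: vals[6] = 7+26 = 33 → [4, 9, 9, 14, 22, 26, 33]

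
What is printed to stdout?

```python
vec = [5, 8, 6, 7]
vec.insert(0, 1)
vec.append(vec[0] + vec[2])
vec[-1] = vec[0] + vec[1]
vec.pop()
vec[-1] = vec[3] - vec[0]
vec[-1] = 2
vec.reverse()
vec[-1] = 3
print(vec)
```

insert 1 at 0 → [1, 5, 8, 6, 7]
append vec[0]+vec[2] = 1+8 = 9 → [1, 5, 8, 6, 7, 9]
vec[-1] = vec[0]+vec[1] = 1+5 = 6 → [1, 5, 8, 6, 7, 6]
pop() removes 6 → [1, 5, 8, 6, 7]
vec[-1] = vec[3]-vec[0] = 6-1 = 5 → [1, 5, 8, 6, 5]
vec[-1] = 2 → [1, 5, 8, 6, 2]
reverse → [2, 6, 8, 5, 1]
vec[-1] = 3 → [2, 6, 8, 5, 3]

[2, 6, 8, 5, 3]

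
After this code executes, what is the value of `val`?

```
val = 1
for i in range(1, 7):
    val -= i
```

-20

i=1: val = 1-1 = 0
i=2: val = 0-2 = -2
i=3: val = (-2)-3 = -5
i=4: val = (-5)-4 = -9
i=5: val = (-9)-5 = -14
i=6: val = (-14)-6 = -20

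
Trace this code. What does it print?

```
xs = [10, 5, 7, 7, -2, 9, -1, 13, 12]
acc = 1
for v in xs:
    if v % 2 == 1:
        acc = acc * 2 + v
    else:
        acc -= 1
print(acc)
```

366

v=10: not odd, acc = 1-1 = 0
v=5: odd, acc = 0*2+5 = 5
v=7: odd, acc = 5*2+7 = 17
v=7: odd, acc = 17*2+7 = 41
v=-2: not odd, acc = 41-1 = 40
v=9: odd, acc = 40*2+9 = 89
v=-1: odd, acc = 89*2+(-1) = 177
v=13: odd, acc = 177*2+13 = 367
v=12: not odd, acc = 367-1 = 366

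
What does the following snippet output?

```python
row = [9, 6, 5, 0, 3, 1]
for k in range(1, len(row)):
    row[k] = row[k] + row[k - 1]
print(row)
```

k=1: row[1] = 6+9 = 15 → [9, 15, 5, 0, 3, 1]
k=2: row[2] = 5+15 = 20 → [9, 15, 20, 0, 3, 1]
k=3: row[3] = 0+20 = 20 → [9, 15, 20, 20, 3, 1]
k=4: row[4] = 3+20 = 23 → [9, 15, 20, 20, 23, 1]
k=5: row[5] = 1+23 = 24 → [9, 15, 20, 20, 23, 24]

[9, 15, 20, 20, 23, 24]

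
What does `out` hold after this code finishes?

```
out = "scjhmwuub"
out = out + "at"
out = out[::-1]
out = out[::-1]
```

+ 'at' → 'scjhmwuubat'
reverse → 'tabuuwmhjcs'
reverse → 'scjhmwuubat'

'scjhmwuubat'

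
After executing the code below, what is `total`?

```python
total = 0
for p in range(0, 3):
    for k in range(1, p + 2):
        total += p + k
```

18

p=0,k=1: total = 0+1 = 1
p=1,k=1: total = 1+2 = 3
p=1,k=2: total = 3+3 = 6
p=2,k=1: total = 6+3 = 9
p=2,k=2: total = 9+4 = 13
p=2,k=3: total = 13+5 = 18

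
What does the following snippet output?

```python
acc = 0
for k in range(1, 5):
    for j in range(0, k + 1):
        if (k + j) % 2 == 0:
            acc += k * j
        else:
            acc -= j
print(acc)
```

k=1,j=0: odd sum, acc = 0-0 = 0
k=1,j=1: even sum, acc = 0+1 = 1
k=2,j=0: even sum, acc = 1+0 = 1
k=2,j=1: odd sum, acc = 1-1 = 0
k=2,j=2: even sum, acc = 0+4 = 4
k=3,j=0: odd sum, acc = 4-0 = 4
k=3,j=1: even sum, acc = 4+3 = 7
k=3,j=2: odd sum, acc = 7-2 = 5
k=3,j=3: even sum, acc = 5+9 = 14
k=4,j=0: even sum, acc = 14+0 = 14
k=4,j=1: odd sum, acc = 14-1 = 13
k=4,j=2: even sum, acc = 13+8 = 21
k=4,j=3: odd sum, acc = 21-3 = 18
k=4,j=4: even sum, acc = 18+16 = 34

34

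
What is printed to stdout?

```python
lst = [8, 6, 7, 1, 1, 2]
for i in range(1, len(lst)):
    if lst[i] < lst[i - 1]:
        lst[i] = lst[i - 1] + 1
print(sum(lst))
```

63

i=1: 6<8, lst[1] = 8+1 = 9 → [8, 9, 7, 1, 1, 2]
i=2: 7<9, lst[2] = 9+1 = 10 → [8, 9, 10, 1, 1, 2]
i=3: 1<10, lst[3] = 10+1 = 11 → [8, 9, 10, 11, 1, 2]
i=4: 1<11, lst[4] = 11+1 = 12 → [8, 9, 10, 11, 12, 2]
i=5: 2<12, lst[5] = 12+1 = 13 → [8, 9, 10, 11, 12, 13]
sum = 63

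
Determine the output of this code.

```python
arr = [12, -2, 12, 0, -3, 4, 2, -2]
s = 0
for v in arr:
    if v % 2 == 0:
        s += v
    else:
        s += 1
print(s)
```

v=12: even, s = 0+12 = 12
v=-2: even, s = 12+(-2) = 10
v=12: even, s = 10+12 = 22
v=0: even, s = 22+0 = 22
v=-3: not even, s = 22+1 = 23
v=4: even, s = 23+4 = 27
v=2: even, s = 27+2 = 29
v=-2: even, s = 29+(-2) = 27

27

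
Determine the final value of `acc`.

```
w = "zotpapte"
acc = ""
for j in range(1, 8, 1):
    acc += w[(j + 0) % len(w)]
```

j=1: add w[1]='o' → 'o'
j=2: add w[2]='t' → 'ot'
j=3: add w[3]='p' → 'otp'
j=4: add w[4]='a' → 'otpa'
j=5: add w[5]='p' → 'otpap'
j=6: add w[6]='t' → 'otpapt'
j=7: add w[7]='e' → 'otpapte'

'otpapte'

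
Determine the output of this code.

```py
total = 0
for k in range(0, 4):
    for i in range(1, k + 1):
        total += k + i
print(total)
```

24

k=1,i=1: total = 0+2 = 2
k=2,i=1: total = 2+3 = 5
k=2,i=2: total = 5+4 = 9
k=3,i=1: total = 9+4 = 13
k=3,i=2: total = 13+5 = 18
k=3,i=3: total = 18+6 = 24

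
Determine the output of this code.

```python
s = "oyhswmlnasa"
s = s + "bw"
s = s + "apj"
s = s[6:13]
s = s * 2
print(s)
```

lnasabwlnasabw

+ 'bw' → 'oyhswmlnasabw'
+ 'apj' → 'oyhswmlnasabwapj'
slice [6:13] → 'lnasabw'
repeat ×2 → 'lnasabwlnasabw'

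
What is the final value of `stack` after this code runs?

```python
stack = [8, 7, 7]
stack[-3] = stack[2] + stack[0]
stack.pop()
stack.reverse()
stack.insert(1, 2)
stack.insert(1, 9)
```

[7, 9, 2, 15]

stack[-3] = stack[2]+stack[0] = 7+8 = 15 → [15, 7, 7]
pop() removes 7 → [15, 7]
reverse → [7, 15]
insert 2 at 1 → [7, 2, 15]
insert 9 at 1 → [7, 9, 2, 15]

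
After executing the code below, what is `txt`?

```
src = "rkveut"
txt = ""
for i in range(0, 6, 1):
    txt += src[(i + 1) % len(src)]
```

'kveutr'

i=0: add src[1]='k' → 'k'
i=1: add src[2]='v' → 'kv'
i=2: add src[3]='e' → 'kve'
i=3: add src[4]='u' → 'kveu'
i=4: add src[5]='t' → 'kveut'
i=5: add src[0]='r' → 'kveutr'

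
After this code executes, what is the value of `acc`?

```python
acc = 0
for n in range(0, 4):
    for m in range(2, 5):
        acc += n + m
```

n=0,m=2: acc = 0+2 = 2
n=0,m=3: acc = 2+3 = 5
n=0,m=4: acc = 5+4 = 9
n=1,m=2: acc = 9+3 = 12
n=1,m=3: acc = 12+4 = 16
n=1,m=4: acc = 16+5 = 21
n=2,m=2: acc = 21+4 = 25
n=2,m=3: acc = 25+5 = 30
n=2,m=4: acc = 30+6 = 36
n=3,m=2: acc = 36+5 = 41
n=3,m=3: acc = 41+6 = 47
n=3,m=4: acc = 47+7 = 54

54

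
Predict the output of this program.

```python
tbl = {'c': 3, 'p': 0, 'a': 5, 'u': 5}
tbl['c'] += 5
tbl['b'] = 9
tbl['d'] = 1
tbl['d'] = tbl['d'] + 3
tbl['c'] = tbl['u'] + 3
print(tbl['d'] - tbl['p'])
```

tbl['c'] = 3+5 = 8 → {'c': 8, 'p': 0, 'a': 5, 'u': 5}
tbl['b'] = 9 → {'c': 8, 'p': 0, 'a': 5, 'u': 5, 'b': 9}
tbl['d'] = 1 → {'c': 8, 'p': 0, 'a': 5, 'u': 5, 'b': 9, 'd': 1}
tbl['d'] = tbl['d']+3 = 4 → {'c': 8, 'p': 0, 'a': 5, 'u': 5, 'b': 9, 'd': 4}
tbl['c'] = tbl['u']+3 = 8 → {'c': 8, 'p': 0, 'a': 5, 'u': 5, 'b': 9, 'd': 4}
tbl['d']-tbl['p'] = 4-0 = 4

4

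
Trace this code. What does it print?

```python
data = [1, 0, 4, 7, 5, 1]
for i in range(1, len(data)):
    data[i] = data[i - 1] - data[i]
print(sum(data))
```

-42

i=1: data[1] = 1-0 = 1 → [1, 1, 4, 7, 5, 1]
i=2: data[2] = 1-4 = -3 → [1, 1, -3, 7, 5, 1]
i=3: data[3] = (-3)-7 = -10 → [1, 1, -3, -10, 5, 1]
i=4: data[4] = (-10)-5 = -15 → [1, 1, -3, -10, -15, 1]
i=5: data[5] = (-15)-1 = -16 → [1, 1, -3, -10, -15, -16]
sum = -42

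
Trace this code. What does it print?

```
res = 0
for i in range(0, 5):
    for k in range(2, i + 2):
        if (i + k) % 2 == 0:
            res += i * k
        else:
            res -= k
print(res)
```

18

i=1,k=2: odd sum, res = 0-2 = -2
i=2,k=2: even sum, res = (-2)+4 = 2
i=2,k=3: odd sum, res = 2-3 = -1
i=3,k=2: odd sum, res = (-1)-2 = -3
i=3,k=3: even sum, res = (-3)+9 = 6
i=3,k=4: odd sum, res = 6-4 = 2
i=4,k=2: even sum, res = 2+8 = 10
i=4,k=3: odd sum, res = 10-3 = 7
i=4,k=4: even sum, res = 7+16 = 23
i=4,k=5: odd sum, res = 23-5 = 18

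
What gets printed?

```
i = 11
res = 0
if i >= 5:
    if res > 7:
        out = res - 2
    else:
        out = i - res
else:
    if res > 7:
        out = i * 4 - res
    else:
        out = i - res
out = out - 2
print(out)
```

9

i=11, res=0
i >= 5 is True; res > 7 is False
→ out = i - res = 11
out = 11-2 = 9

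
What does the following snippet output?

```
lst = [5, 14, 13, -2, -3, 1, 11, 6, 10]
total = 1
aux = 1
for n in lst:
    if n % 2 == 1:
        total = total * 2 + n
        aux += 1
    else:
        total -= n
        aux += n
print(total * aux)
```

n=5: odd, total = 1*2+5 = 7; aux=2
n=14: not odd, total = 7-14 = -7; aux=16
n=13: odd, total = (-7)*2+13 = -1; aux=17
n=-2: not odd, total = (-1)-(-2) = 1; aux=15
n=-3: odd, total = 1*2+(-3) = -1; aux=16
n=1: odd, total = (-1)*2+1 = -1; aux=17
n=11: odd, total = (-1)*2+11 = 9; aux=18
n=6: not odd, total = 9-6 = 3; aux=24
n=10: not odd, total = 3-10 = -7; aux=34
total*aux = (-7)*34 = -238

-238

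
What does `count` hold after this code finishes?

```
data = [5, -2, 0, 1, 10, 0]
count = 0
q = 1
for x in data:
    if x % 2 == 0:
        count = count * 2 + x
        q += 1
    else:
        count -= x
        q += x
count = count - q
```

x=5: not even, count = 0-5 = -5; q=6
x=-2: even, count = (-5)*2+(-2) = -12; q=7
x=0: even, count = (-12)*2+0 = -24; q=8
x=1: not even, count = (-24)-1 = -25; q=9
x=10: even, count = (-25)*2+10 = -40; q=10
x=0: even, count = (-40)*2+0 = -80; q=11
count-q = (-80)-11 = -91

-91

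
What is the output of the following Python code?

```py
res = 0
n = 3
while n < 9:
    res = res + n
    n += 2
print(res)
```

n=3: res = 0+3 = 3
n=5: res = 3+5 = 8
n=7: res = 8+7 = 15

15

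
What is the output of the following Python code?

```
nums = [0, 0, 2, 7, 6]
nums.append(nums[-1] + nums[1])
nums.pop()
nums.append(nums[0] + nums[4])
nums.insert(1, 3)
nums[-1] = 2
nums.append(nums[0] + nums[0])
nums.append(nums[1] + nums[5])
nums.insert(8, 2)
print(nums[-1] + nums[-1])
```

append nums[-1]+nums[1] = 6+0 = 6 → [0, 0, 2, 7, 6, 6]
pop() removes 6 → [0, 0, 2, 7, 6]
append nums[0]+nums[4] = 0+6 = 6 → [0, 0, 2, 7, 6, 6]
insert 3 at 1 → [0, 3, 0, 2, 7, 6, 6]
nums[-1] = 2 → [0, 3, 0, 2, 7, 6, 2]
append nums[0]+nums[0] = 0+0 = 0 → [0, 3, 0, 2, 7, 6, 2, 0]
append nums[1]+nums[5] = 3+6 = 9 → [0, 3, 0, 2, 7, 6, 2, 0, 9]
insert 2 at 8 → [0, 3, 0, 2, 7, 6, 2, 0, 2, 9]
nums[-1]+nums[-1] = 9+9 = 18

18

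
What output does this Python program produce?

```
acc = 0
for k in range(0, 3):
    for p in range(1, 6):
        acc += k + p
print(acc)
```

60

k=0,p=1: acc = 0+1 = 1
k=0,p=2: acc = 1+2 = 3
k=0,p=3: acc = 3+3 = 6
k=0,p=4: acc = 6+4 = 10
k=0,p=5: acc = 10+5 = 15
k=1,p=1: acc = 15+2 = 17
k=1,p=2: acc = 17+3 = 20
k=1,p=3: acc = 20+4 = 24
k=1,p=4: acc = 24+5 = 29
k=1,p=5: acc = 29+6 = 35
k=2,p=1: acc = 35+3 = 38
k=2,p=2: acc = 38+4 = 42
k=2,p=3: acc = 42+5 = 47
k=2,p=4: acc = 47+6 = 53
k=2,p=5: acc = 53+7 = 60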